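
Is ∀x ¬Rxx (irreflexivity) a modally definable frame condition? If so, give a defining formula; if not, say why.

Modal frame validity is preserved under surjective bounded morphisms.
The 3-cycle (worlds s,t,u with s→t→u→s) is irreflexive, and the map sending every world to a single reflexive point • is a surjective bounded morphism (forth: every edge maps to (•,•); back: every world has a successor). So any modal formula valid on the 3-cycle is also valid on the reflexive point, which is not irreflexive.
So no modal formula (or set of formulas) defines exactly the irreflexive frames.

No — not modally definable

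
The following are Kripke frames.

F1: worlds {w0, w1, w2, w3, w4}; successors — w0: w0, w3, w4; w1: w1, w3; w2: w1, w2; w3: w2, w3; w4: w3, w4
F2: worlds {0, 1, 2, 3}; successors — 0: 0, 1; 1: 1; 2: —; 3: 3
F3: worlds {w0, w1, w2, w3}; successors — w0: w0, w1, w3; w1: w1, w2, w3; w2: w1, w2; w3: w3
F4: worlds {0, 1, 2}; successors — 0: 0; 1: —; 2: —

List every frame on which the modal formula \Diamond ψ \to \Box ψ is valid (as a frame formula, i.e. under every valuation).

F4

This is the axiom for partial functionality; its first-order frame correspondent is \forall x \forall y \forall z (Rxy \wedge Rxz \to y = z).
F1: fails — w0 sees both w0 and w3.
F2: fails — 0 sees both 0 and 1.
F3: fails — w0 sees both w0 and w1.
F4: holds.
Valid on: F4.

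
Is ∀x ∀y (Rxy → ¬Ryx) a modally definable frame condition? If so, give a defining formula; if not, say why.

Modal frame validity is preserved under surjective bounded morphisms.
The 4-cycle (worlds s,t,u,v with s→t→u→v→s) is asymmetric. Mapping every world to a single reflexive point • is a surjective bounded morphism, and the reflexive point is not asymmetric (R•• but asymmetry requires ¬R••).
So no modal formula (or set of formulas) defines exactly the asymmetric frames.

No — not modally definable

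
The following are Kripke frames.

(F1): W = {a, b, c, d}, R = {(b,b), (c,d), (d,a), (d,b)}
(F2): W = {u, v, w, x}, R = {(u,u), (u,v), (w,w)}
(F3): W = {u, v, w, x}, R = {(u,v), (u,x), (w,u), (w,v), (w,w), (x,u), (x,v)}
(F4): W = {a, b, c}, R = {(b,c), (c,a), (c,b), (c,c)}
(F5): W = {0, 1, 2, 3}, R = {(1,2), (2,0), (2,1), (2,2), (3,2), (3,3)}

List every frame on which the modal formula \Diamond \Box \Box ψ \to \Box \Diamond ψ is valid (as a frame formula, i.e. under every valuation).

Frame correspondent (Sahlqvist): \forall x \forall y \forall z ((xRy \wedge xRz) \to \exists w (y R^2 w \wedge zRw)) — i.e. a generalized confluence (Geach) condition.
(F1): fails — dRa, dRa but no w with aR²w and aRw.
(F2): fails — uRu, uRv but no t with uR²t and vRt.
(F3): fails — uRv, uRv but no t with vR²t and vRt.
(F4): fails — cRa, cRa but no w with aR²w and aRw.
(F5): fails — 2R0, 2R0 but no w with 0R²w and 0Rw.
Valid on no frame.

none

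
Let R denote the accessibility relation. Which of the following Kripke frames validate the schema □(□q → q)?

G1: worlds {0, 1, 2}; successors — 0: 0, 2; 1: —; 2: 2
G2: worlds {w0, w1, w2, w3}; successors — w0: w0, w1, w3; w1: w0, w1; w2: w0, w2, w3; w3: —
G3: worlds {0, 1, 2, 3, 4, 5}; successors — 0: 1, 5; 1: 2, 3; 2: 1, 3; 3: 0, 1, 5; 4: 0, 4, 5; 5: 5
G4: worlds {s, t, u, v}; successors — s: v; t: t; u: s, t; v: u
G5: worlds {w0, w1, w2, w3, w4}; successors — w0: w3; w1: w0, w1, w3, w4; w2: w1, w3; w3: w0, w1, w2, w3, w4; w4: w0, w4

G1

This is the axiom for shift-reflexivity; its first-order frame correspondent is ∀x ∀y (Rxy → Ryy).
G1: satisfies the condition.
G2: fails — Rw0w3 but not Rw3w3.
G3: fails — R31 but not R11.
G4: fails — Rus but not Rss.
G5: fails — Rw1w0 but not Rw0w0.
Valid on: G1.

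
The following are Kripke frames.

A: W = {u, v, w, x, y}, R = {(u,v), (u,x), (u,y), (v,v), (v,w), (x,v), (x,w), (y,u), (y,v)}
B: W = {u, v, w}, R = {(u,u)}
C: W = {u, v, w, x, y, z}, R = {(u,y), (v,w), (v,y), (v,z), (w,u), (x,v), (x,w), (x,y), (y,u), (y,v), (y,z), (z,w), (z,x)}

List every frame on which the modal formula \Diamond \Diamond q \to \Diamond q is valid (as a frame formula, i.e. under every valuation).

B

This is the axiom for a generalized confluence (Geach) condition; its first-order frame correspondent is \forall x \forall y (x R^2 y \to \exists w (y = w \wedge xRw)).
A: fails — uR²u but no t with u=t and uRt.
B: holds.
C: fails — uR²u but no t with u=t and uRt.
Valid on: B.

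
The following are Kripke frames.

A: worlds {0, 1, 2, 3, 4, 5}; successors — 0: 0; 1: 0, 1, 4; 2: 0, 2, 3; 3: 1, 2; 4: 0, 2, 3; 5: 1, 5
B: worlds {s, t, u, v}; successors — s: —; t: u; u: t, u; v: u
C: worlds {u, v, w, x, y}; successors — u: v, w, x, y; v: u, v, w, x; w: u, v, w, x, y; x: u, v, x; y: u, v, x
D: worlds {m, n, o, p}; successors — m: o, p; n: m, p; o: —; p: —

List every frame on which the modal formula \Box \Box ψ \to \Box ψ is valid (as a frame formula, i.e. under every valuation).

Frame correspondent (Sahlqvist): \forall x \forall y (Rxy \to \exists z (Rxz \wedge Rzy)) — i.e. density.
A: satisfies the condition.
B: satisfies the condition.
C: satisfies the condition.
D: fails — Rnm but no z with Rnz and Rzm.

A, B, C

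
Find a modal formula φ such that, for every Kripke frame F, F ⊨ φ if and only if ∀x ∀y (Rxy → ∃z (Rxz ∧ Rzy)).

□□s → □s

This is density; the standard corresponding axiom is C4: □□s → □s.
Suppose □□s→□s is valid. Take Rxy and set V(s)={w : xR²w}. Then □□s at x, so □s at x, so s at y, i.e. ∃z(Rxz∧Rzy).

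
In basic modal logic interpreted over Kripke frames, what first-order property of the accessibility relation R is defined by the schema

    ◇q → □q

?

partial functionality

Suppose ◇q→□q is valid. Take Rxy, Rxz and set V(q)={y}. Then ◇q at x, so □q at x, so q at z, i.e. z=y.
Conversely, any frame satisfying ∀x ∀y ∀z (Rxy ∧ Rxz → y = z) validates the schema.
Frame condition: ∀x ∀y ∀z (Rxy ∧ Rxz → y = z).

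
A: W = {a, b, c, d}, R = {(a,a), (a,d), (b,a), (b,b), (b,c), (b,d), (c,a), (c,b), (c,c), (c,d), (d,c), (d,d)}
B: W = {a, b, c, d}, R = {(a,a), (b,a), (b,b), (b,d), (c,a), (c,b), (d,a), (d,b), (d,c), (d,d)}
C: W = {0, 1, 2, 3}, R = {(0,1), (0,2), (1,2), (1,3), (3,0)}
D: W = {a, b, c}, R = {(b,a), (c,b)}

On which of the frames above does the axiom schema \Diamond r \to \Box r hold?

This is the axiom for partial functionality; its first-order frame correspondent is \forall x \forall y \forall z (Rxy \wedge Rxz \to y = z).
A: fails — a sees both a and d.
B: fails — b sees both a and b.
C: fails — 0 sees both 1 and 2.
D: ✓.

D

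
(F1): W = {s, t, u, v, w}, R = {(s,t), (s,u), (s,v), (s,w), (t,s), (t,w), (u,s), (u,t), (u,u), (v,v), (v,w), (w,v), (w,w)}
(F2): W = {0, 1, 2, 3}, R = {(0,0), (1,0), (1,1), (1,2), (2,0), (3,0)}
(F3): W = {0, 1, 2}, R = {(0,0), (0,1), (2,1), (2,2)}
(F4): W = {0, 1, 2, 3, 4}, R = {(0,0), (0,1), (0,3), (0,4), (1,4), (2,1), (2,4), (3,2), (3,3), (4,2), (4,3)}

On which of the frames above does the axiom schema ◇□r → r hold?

Frame correspondent (Sahlqvist): ∀x ∀y (Rxy → Ryx) — i.e. symmetry.
(F1): fails — Rut but not Rtu.
(F2): fails — R10 but not R01.
(F3): fails — R01 but not R10.
(F4): fails — R32 but not R23.

none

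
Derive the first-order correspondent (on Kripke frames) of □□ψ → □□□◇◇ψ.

∀x ∀z (xR³z → ∃w (xR²w ∧ zR²w))

This is a Sahlqvist (Geach-type) schema ◇^0□^2ψ → □^3◇^2ψ.
Minimal-valuation argument: fix x; take any y with xR^0y and any z with xR^3z. Set V(ψ) to the set of worlds R-reachable from y in exactly 2 steps. Then □^2ψ holds at y, so the antecedent holds at x; validity forces ◇^2ψ at z, giving a w with zR^2w and yR^2w.
First-order correspondent: ∀x ∀z (xR³z → ∃w (xR²w ∧ zR²w)).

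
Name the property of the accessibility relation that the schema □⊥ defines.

emptiness of R: ∀x ∀y ¬Rxy

This is the Ver axiom.
It corresponds to emptiness of R: ∀x ∀y ¬Rxy.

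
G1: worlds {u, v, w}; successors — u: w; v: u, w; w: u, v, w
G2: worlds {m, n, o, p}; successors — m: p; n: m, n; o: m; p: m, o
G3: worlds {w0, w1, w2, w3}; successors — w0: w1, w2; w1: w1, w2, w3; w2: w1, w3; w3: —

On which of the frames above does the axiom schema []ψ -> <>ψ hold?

G1, G2

The schema corresponds to seriality: forall x exists y Rxy.
G1: ✓.
G2: ✓.
G3: fails — world w3 has no successor.
Valid on: G1, G2.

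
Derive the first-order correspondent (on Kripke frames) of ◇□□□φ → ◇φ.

This is a Sahlqvist (Geach-type) schema ◇^1□^3φ → □^0◇^1φ.
Minimal-valuation argument: fix x; take any y with xR^1y and any z with xR^0z. Set V(φ) to the set of worlds R-reachable from y in exactly 3 steps. Then □^3φ holds at y, so the antecedent holds at x; validity forces ◇^1φ at z, giving a w with zR^1w and yR^3w.
First-order correspondent: ∀x ∀y (xRy → ∃w (yR³w ∧ xRw)).

∀x ∀y (xRy → ∃w (yR³w ∧ xRw))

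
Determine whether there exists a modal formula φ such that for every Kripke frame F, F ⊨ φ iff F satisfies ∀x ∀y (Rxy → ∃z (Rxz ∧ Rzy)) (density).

Yes: it is density, defined by the C4 schema □□p → □p.

Yes — defined by □□p → □p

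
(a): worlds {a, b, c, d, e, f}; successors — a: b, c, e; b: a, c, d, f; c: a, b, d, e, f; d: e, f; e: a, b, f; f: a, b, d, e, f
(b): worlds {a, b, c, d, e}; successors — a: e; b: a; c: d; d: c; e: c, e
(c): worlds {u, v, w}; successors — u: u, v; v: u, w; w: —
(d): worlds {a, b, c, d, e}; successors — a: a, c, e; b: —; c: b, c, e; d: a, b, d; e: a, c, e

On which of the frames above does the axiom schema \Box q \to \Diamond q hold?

(a), (b)

Frame correspondent (Sahlqvist): \forall x \exists y Rxy — i.e. seriality.
(a): holds.
(b): holds.
(c): fails — world w has no successor.
(d): fails — world b has no successor.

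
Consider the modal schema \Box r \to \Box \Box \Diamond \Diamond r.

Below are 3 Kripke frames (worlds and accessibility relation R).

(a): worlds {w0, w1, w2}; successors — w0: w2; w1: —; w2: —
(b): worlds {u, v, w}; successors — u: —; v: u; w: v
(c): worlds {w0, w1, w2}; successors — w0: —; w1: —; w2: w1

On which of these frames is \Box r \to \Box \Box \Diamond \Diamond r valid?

(a), (c)

The schema corresponds to a generalized confluence (Geach) condition: \forall x \forall z (x R^2 z \to \exists w (xRw \wedge z R^2 w)).
(a): ✓.
(b): fails — wR²u but no t with wRt and uR²t.
(c): ✓.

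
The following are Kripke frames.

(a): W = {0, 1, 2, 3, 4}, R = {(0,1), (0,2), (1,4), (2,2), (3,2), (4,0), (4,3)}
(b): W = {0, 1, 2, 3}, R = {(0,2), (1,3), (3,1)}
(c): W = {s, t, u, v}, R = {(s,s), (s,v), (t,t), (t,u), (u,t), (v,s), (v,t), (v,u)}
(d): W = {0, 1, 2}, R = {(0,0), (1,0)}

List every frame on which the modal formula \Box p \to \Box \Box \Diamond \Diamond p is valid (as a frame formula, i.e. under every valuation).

The schema corresponds to a generalized confluence (Geach) condition: \forall x \forall z (x R^2 z \to \exists w (xRw \wedge z R^2 w)).
(a): fails — 1R²3 but no w with 1Rw and 3R²w.
(b): fails — 1R²1 but no w with 1Rw and 1R²w.
(c): fails — sR²t but no w with sRw and tR²w.
(d): satisfies the condition.
Valid on: (d).

(d)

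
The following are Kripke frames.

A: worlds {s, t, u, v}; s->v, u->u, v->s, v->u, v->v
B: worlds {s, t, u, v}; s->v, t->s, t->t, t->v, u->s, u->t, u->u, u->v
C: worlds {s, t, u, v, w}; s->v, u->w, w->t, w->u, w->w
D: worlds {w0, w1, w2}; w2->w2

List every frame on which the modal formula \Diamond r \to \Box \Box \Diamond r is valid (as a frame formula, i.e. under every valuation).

This is the axiom for a generalized confluence (Geach) condition; its first-order frame correspondent is \forall x \forall y \forall z ((xRy \wedge x R^2 z) \to \exists w (y = w \wedge zRw)).
A: fails — sRv, sR²u but no w with v=w and uRw.
B: fails — tRs, tR²s but no w with s=w and sRw.
C: fails — uRw, uR²t but no w* with w=w* and tRw*.
D: holds.
Valid on: D.

D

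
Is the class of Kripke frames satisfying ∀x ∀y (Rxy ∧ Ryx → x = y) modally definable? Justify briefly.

No — not modally definable

Any modally definable frame class is closed under surjective bounded morphisms.
The 8-cycle (worlds w0,w1,w2,w3,w4,w5,w6,w7 with w0→w1→w2→w3→w4→w5→w6→w7→w0) is antisymmetric. Sending even-indexed worlds to • and odd-indexed worlds to ∘ is a surjective bounded morphism onto the two-world frame with •↔∘, which is not antisymmetric.
So the class is not modally definable.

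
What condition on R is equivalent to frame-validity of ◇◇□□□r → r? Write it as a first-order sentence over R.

∀x ∀y (xR²y → ∃w (yR³w ∧ x = w))

This is a Sahlqvist (Geach-type) schema ◇^2□^3r → □^0◇^0r.
Minimal-valuation argument: fix x; take any y with xR^2y and any z with xR^0z. Set V(r) to the set of worlds R-reachable from y in exactly 3 steps. Then □^3r holds at y, so the antecedent holds at x; validity forces ◇^0r at z, giving a w with zR^0w and yR^3w.
First-order correspondent: ∀x ∀y (xR²y → ∃w (yR³w ∧ x = w)).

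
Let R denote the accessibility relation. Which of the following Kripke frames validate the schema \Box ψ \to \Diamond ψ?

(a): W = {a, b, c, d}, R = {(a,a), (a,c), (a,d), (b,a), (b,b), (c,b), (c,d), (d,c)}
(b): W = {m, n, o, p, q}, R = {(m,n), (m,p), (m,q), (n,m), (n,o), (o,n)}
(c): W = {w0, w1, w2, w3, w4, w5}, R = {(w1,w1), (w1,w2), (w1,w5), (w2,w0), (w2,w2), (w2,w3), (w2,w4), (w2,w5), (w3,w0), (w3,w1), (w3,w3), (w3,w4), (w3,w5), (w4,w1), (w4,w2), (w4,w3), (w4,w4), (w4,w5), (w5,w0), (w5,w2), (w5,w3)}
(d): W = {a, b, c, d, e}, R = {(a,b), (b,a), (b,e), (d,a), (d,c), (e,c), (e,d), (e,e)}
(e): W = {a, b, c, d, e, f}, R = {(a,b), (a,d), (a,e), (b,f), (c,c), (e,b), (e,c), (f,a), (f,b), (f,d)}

(a)

Frame correspondent (Sahlqvist): \forall x \exists y Rxy — i.e. seriality.
(a): condition met.
(b): fails — world p has no successor.
(c): fails — world w0 has no successor.
(d): fails — world c has no successor.
(e): fails — world d has no successor.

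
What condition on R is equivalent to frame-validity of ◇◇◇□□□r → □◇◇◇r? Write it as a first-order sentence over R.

This is a Sahlqvist (Geach-type) schema ◇^3□^3r → □^1◇^3r.
First-order correspondent: ∀x ∀y ∀z ((xR³y ∧ xRz) → ∃w (yR³w ∧ zR³w)).

∀x ∀y ∀z ((xR³y ∧ xRz) → ∃w (yR³w ∧ zR³w))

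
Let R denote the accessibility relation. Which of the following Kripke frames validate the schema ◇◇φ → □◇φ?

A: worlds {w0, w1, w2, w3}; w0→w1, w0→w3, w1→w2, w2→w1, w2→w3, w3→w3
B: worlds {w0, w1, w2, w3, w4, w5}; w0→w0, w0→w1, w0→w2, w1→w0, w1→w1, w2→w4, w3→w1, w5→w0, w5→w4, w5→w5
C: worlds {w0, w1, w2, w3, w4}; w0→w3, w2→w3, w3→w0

C

This is the axiom for a generalized confluence (Geach) condition; its first-order frame correspondent is ∀x ∀y ∀z ((xR²y ∧ xRz) → ∃w (y = w ∧ zRw)).
A: fails — w0R²w2, w0Rw3 but no w with w2=w and w3Rw.
B: fails — w0R²w0, w0Rw2 but no w with w0=w and w2Rw.
C: satisfies the condition.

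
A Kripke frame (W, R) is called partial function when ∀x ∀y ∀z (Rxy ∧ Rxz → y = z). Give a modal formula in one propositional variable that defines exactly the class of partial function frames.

◇q → □q

A defining formula is ◇q → □q (the CD axiom).
Suppose ◇q→□q is valid. Take Rxy, Rxz and set V(q)={y}. Then ◇q at x, so □q at x, so q at z, i.e. z=y.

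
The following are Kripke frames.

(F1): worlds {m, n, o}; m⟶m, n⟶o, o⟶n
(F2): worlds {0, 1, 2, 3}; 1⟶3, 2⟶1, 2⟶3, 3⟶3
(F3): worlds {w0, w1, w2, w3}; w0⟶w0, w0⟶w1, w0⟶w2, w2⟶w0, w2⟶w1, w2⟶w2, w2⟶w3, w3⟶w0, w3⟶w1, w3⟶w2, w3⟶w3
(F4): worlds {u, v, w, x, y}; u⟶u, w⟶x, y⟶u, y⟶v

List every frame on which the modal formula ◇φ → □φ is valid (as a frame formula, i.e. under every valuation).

(F1)

This is the axiom for partial functionality; its first-order frame correspondent is ∀x ∀y ∀z (Rxy ∧ Rxz → y = z).
(F1): ✓.
(F2): fails — 2 sees both 1 and 3.
(F3): fails — w0 sees both w0 and w1.
(F4): fails — y sees both u and v.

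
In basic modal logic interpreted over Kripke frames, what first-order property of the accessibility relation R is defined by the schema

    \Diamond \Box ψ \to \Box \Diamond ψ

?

Convergence

This is the .2 axiom.
It corresponds to convergence: \forall x \forall y \forall z (Rxy \wedge Rxz \to \exists w (Ryw \wedge Rzw)).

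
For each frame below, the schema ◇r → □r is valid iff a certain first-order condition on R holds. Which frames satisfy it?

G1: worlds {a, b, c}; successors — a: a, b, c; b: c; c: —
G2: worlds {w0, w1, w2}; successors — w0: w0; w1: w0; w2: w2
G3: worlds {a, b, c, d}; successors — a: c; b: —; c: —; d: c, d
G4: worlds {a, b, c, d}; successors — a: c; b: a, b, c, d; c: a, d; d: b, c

G2

Frame correspondent (Sahlqvist): ∀x ∀y ∀z (Rxy ∧ Rxz → y = z) — i.e. partial functionality.
G1: fails — a sees both a and b.
G2: ✓.
G3: fails — d sees both c and d.
G4: fails — b sees both a and b.
Valid on: G2.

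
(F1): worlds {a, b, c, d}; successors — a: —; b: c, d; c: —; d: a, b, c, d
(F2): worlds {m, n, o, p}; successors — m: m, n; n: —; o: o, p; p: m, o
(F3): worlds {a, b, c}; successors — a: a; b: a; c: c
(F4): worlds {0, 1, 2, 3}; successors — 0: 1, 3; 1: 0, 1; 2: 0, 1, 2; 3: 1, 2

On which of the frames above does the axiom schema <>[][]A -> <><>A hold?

(F3), (F4)

This is the axiom for a generalized confluence (Geach) condition; its first-order frame correspondent is forall x forall y (xRy -> exists w (y R^2 w & x R^2 w)).
(F1): fails — bRc but no w with cR²w and bR²w.
(F2): fails — mRn but no w with nR²w and mR²w.
(F3): ✓.
(F4): ✓.
Valid on: (F3), (F4).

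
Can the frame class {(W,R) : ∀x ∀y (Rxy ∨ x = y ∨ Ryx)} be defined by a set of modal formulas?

If a class were modally definable it would be closed under disjoint unions (Goldblatt–Thomason).
Take 4 disjoint single-world reflexive frames: each is trivially connected, but their disjoint union has 4 worlds with no edge between distinct components, so it is not connected.
So the class is not modally definable.

Not definable by any modal formula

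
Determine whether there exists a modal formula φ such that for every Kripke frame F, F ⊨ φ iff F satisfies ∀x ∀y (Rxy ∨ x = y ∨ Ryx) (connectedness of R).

Any modally definable frame class is closed under disjoint unions.
Take 4 disjoint single-world reflexive frames: each is trivially connected, but their disjoint union has 4 worlds with no edge between distinct components, so it is not connected.
So the class is not modally definable.

No — not modally definable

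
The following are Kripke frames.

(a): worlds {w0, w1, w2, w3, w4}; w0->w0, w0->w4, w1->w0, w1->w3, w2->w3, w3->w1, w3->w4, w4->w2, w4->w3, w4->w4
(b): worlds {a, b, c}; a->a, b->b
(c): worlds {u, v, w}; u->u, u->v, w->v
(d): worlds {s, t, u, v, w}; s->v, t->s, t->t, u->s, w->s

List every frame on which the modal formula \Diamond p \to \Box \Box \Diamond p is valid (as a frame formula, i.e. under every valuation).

This is the axiom for a generalized confluence (Geach) condition; its first-order frame correspondent is \forall x \forall y \forall z ((xRy \wedge x R^2 z) \to \exists w (y = w \wedge zRw)).
(a): fails — w0Rw0, w0R²w2 but no w with w0=w and w2Rw.
(b): satisfies the condition.
(c): fails — uRu, uR²v but no t with u=t and vRt.
(d): fails — tRs, tR²s but no w* with s=w* and sRw*.

(b)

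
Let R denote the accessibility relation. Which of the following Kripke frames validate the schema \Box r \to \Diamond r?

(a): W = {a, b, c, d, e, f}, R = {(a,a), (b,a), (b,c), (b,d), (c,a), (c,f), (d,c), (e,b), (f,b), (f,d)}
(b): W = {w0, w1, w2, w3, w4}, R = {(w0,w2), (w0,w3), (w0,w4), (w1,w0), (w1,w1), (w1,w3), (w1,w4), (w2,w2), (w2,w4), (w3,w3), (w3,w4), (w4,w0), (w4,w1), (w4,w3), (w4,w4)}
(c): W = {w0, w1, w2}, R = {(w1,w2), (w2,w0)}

The schema corresponds to seriality: \forall x \exists y Rxy.
(a): holds.
(b): holds.
(c): fails — world w0 has no successor.
Valid on: (a), (b).

(a), (b)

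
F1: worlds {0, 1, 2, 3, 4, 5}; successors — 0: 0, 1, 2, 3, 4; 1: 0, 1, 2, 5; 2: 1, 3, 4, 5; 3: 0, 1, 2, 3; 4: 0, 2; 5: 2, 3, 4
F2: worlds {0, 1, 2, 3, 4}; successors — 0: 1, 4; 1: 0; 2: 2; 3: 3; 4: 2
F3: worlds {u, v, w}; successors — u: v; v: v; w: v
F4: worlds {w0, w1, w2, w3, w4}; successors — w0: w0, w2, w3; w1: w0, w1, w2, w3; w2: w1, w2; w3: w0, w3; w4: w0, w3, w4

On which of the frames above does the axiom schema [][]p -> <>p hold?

Frame correspondent (Sahlqvist): forall x exists w (x R^2 w & xRw) — i.e. a generalized confluence (Geach) condition.
F1: holds.
F2: fails — at 0 but no w with 0R²w and 0Rw.
F3: holds.
F4: holds.
Valid on: F1, F3, F4.

F1, F3, F4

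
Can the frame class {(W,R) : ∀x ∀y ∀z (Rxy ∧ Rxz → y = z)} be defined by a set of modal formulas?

Definable; ◇r → □r defines it

This is a Sahlqvist condition; the CD axiom ◇r → □r defines it.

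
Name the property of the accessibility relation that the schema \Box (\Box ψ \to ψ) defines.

Shift-reflexivity

Suppose □(□ψ→ψ) is valid. Take Rxy and set V(ψ)={w : Ryw}. Then at y, □ψ holds; since □(□ψ→ψ) at x, □ψ→ψ at y, so ψ at y, i.e. Ryy.
The converse is a direct semantic check.
So the correspondent is shift-reflexivity.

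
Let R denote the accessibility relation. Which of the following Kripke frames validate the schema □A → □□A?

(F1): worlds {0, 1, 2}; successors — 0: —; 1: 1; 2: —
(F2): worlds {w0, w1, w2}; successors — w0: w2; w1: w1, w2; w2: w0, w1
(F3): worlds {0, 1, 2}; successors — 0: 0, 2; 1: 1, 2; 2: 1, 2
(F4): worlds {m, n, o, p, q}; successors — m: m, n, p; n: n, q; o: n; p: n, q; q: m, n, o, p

(F1)

This is the axiom for transitivity; its first-order frame correspondent is ∀x ∀y ∀z (Rxy ∧ Ryz → Rxz).
(F1): ✓.
(F2): fails — Rw1w2 and Rw2w0 but not Rw1w0.
(F3): fails — R02 and R21 but not R01.
(F4): fails — Ron and Rnq but not Roq.
Valid on: (F1).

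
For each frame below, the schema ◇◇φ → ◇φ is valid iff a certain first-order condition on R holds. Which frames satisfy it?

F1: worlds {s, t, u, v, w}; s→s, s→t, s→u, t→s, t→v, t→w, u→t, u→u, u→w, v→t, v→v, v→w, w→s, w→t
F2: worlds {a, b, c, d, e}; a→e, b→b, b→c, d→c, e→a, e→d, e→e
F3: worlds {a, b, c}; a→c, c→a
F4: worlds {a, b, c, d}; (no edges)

Frame correspondent (Sahlqvist): ∀x ∀y ∀z (Rxy ∧ Ryz → Rxz) — i.e. transitivity.
F1: fails — Rwt and Rtv but not Rwv.
F2: fails — Rae and Rea but not Raa.
F3: fails — Rac and Rca but not Raa.
F4: holds.

F4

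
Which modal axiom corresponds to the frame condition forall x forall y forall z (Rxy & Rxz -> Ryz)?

◇p → □◇p

A defining formula is ◇p → □◇p (the 5 axiom).
Suppose ◇p→□◇p is valid. Take Rxy, Rxz and set V(p)={y}. Then ◇p at x, so □◇p at x, so ◇p at z, so some w with Rzw has p; w=y, i.e. Rzy. By symmetry of the argument, Ryz.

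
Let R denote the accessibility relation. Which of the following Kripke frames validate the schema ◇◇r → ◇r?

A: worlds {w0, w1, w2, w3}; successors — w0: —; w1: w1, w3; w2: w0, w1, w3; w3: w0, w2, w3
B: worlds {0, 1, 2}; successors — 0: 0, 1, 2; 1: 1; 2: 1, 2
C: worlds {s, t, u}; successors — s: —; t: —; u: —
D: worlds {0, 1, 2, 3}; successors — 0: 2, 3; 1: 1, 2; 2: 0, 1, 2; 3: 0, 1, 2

B, C

This is the axiom for transitivity; its first-order frame correspondent is ∀x ∀y ∀z (Rxy ∧ Ryz → Rxz).
A: fails — Rw3w2 and Rw2w1 but not Rw3w1.
B: condition met.
C: condition met.
D: fails — R02 and R20 but not R00.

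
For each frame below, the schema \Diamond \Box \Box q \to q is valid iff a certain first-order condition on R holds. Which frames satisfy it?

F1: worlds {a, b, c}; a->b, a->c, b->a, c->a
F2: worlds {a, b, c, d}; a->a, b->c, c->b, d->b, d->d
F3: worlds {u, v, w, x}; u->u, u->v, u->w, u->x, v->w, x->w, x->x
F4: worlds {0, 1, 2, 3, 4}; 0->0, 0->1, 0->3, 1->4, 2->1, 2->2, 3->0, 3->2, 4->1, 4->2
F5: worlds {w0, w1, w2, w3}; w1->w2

The schema corresponds to a generalized confluence (Geach) condition: \forall x \forall y (xRy \to \exists w (y R^2 w \wedge x = w)).
F1: fails — aRb but no w with bR²w and a=w.
F2: fails — bRc but no w with cR²w and b=w.
F3: fails — uRv but no t with vR²t and u=t.
F4: fails — 0R1 but no w with 1R²w and 0=w.
F5: fails — w1Rw2 but no w with w2R²w and w1=w.
Valid on no frame.

none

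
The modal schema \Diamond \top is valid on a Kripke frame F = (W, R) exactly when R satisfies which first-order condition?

seriality: \forall x \exists y Rxy

◇⊤ holds at w iff w has a successor, so frame-validity of ◇⊤ is exactly seriality. Equivalently via □ψ → ◇ψ:
Suppose □ψ→◇ψ is valid. At any x set V(ψ)=W. Then □ψ at x, so ◇ψ at x, so x has a successor.
Conversely, on a frame with seriality the schema holds at every world under every valuation.
Frame condition: \forall x \exists y Rxy.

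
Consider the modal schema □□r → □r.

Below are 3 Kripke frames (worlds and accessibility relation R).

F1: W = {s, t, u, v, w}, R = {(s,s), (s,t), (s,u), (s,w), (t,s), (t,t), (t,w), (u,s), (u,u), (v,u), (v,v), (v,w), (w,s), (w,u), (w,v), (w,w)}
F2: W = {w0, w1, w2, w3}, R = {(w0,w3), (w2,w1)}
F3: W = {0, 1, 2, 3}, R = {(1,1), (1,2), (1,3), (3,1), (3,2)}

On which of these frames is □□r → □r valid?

F1, F3

The schema corresponds to density: ∀x ∀y (Rxy → ∃z (Rxz ∧ Rzy)).
F1: satisfies the condition.
F2: fails — Rw0w3 but no z with Rw0z and Rzw3.
F3: satisfies the condition.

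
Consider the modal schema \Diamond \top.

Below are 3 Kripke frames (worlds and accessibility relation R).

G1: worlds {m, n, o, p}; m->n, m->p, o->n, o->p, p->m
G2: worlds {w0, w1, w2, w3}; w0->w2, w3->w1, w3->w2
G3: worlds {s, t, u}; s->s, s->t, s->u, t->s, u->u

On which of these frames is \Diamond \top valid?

G3

The schema corresponds to seriality: \forall x \exists y Rxy.
G1: fails — world n has no successor.
G2: fails — world w1 has no successor.
G3: condition met.
Valid on: G3.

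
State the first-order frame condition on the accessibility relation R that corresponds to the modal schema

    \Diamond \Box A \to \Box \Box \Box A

This is a Sahlqvist (Geach-type) schema ◇^1□^1A → □^3◇^0A.
Minimal-valuation argument: fix x; take any y with xR^1y and any z with xR^3z. Set V(A) to the set of worlds R-reachable from y in exactly 1 step. Then □^1A holds at y, so the antecedent holds at x; validity forces ◇^0A at z, giving a w with zR^0w and yR^1w.
First-order correspondent: \forall x \forall y \forall z ((xRy \wedge x R^3 z) \to \exists w (yRw \wedge z = w)).

\forall x \forall y \forall z ((xRy \wedge x R^3 z) \to \exists w (yRw \wedge z = w))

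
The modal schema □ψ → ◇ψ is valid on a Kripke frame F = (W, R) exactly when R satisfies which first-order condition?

Suppose □ψ→◇ψ is valid. At any x set V(ψ)=W. Then □ψ at x, so ◇ψ at x, so x has a successor.
Conversely, any frame satisfying ∀x ∃y Rxy validates the schema.
So the correspondent is seriality.

seriality: ∀x ∃y Rxy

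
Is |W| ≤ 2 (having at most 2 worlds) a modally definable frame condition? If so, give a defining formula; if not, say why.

No

Modal frame validity is preserved under disjoint unions.
Any modal formula valid on each of 3 disjoint one-world frames is valid on their disjoint union (validity is preserved under disjoint unions). Each one-world frame has |W|=1≤2, but the union has |W|=3.
So no modal formula (or set of formulas) defines exactly the |W|≤2 frames.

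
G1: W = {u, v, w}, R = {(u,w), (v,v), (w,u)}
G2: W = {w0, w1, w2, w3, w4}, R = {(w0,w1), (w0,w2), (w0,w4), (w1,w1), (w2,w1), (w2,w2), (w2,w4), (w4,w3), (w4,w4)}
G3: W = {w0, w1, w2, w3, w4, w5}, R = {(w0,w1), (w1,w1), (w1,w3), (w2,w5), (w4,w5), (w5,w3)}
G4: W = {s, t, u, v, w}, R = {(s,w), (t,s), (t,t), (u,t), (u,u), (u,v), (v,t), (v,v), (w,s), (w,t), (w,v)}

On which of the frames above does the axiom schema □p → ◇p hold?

Frame correspondent (Sahlqvist): ∀x ∃y Rxy — i.e. seriality.
G1: condition met.
G2: fails — world w3 has no successor.
G3: fails — world w3 has no successor.
G4: condition met.

G1, G4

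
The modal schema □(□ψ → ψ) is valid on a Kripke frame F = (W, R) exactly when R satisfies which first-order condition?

shift-reflexivity: ∀x ∀y (Rxy → Ryy)

Suppose □(□ψ→ψ) is valid. Take Rxy and set V(ψ)={w : Ryw}. Then at y, □ψ holds; since □(□ψ→ψ) at x, □ψ→ψ at y, so ψ at y, i.e. Ryy.
The converse is a direct semantic check.
So the correspondent is shift-reflexivity.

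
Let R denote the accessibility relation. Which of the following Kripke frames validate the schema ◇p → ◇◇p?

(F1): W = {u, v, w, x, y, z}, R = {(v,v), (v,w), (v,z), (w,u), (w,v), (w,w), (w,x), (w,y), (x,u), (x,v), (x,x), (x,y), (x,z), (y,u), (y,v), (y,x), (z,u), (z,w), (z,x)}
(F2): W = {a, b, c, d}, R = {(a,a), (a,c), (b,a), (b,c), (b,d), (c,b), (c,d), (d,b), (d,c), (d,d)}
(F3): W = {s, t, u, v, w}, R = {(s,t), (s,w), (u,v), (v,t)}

(F1), (F2)

Frame correspondent (Sahlqvist): ∀x ∀y (xRy → ∃w (y = w ∧ xR²w)) — i.e. a generalized confluence (Geach) condition.
(F1): ✓.
(F2): ✓.
(F3): fails — sRt but no w* with t=w* and sR²w*.
Valid on: (F1), (F2).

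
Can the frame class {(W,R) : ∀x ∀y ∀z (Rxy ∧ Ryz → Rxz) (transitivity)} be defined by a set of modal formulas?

Yes — defined by □r → □□r

Yes: it is transitivity, defined by the 4 schema □r → □□r.
Suppose □r→□□r is valid. Take Rxy, Ryz and set V(r)={w : Rxw}. Then □r at x, so □□r at x, so □r at y, so r at z, i.e. Rxz.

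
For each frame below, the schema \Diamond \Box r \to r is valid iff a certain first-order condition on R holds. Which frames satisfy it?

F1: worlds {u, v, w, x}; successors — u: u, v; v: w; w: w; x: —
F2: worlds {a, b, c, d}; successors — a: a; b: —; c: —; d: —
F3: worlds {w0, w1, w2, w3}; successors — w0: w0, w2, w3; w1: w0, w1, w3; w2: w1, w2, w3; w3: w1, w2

This is the axiom for symmetry; its first-order frame correspondent is \forall x \forall y (Rxy \to Ryx).
F1: fails — Ruv but not Rvu.
F2: condition met.
F3: fails — Rw1w0 but not Rw0w1.

F2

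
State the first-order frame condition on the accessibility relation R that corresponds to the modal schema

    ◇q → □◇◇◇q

∀x ∀y ∀z ((xRy ∧ xRz) → ∃w (y = w ∧ zR³w))

This is a Sahlqvist (Geach-type) schema ◇^1□^0q → □^1◇^3q.
First-order correspondent: ∀x ∀y ∀z ((xRy ∧ xRz) → ∃w (y = w ∧ zR³w)).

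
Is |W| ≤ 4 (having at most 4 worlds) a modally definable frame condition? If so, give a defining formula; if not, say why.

Modal frame validity is preserved under disjoint unions.
Any modal formula valid on each of 5 disjoint one-world frames is valid on their disjoint union (validity is preserved under disjoint unions). Each one-world frame has |W|=1≤4, but the union has |W|=5.
So no modal formula (or set of formulas) defines exactly the |W|≤4 frames.

Not modally definable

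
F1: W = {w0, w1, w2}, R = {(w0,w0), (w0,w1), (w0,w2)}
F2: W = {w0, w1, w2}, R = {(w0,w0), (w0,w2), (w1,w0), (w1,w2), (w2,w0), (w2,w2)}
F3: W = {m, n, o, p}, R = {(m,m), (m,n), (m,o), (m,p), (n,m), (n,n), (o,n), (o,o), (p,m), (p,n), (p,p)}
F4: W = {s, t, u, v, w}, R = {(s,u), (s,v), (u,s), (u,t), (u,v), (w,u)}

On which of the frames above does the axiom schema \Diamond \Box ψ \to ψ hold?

Frame correspondent (Sahlqvist): \forall x \forall y (Rxy \to Ryx) — i.e. symmetry.
F1: fails — Rw0w1 but not Rw1w0.
F2: fails — Rw1w2 but not Rw2w1.
F3: fails — Ron but not Rno.
F4: fails — Ruv but not Rvu.

none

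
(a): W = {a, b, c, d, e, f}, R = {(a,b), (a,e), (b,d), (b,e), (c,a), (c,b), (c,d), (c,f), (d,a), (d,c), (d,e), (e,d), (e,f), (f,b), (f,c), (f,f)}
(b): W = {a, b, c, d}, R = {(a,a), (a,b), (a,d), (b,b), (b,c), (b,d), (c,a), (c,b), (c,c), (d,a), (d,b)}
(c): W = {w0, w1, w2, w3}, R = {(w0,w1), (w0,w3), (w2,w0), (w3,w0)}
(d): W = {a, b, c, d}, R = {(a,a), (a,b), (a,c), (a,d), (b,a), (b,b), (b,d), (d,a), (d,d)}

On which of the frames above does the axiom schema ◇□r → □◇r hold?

(b)

The schema corresponds to convergence: ∀x ∀y ∀z (Rxy ∧ Rxz → ∃w (Ryw ∧ Rzw)).
(a): fails — Rbe and Rbd but e and d have no common successor.
(b): condition met.
(c): fails — Rw0w1 and Rw0w1 but w1 and w1 have no common successor.
(d): fails — Rab and Rac but b and c have no common successor.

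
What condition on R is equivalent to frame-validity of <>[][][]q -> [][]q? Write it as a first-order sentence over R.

This is a Sahlqvist (Geach-type) schema ◇^1□^3q → □^2◇^0q.
First-order correspondent: forall x forall y forall z ((xRy & x R^2 z) -> exists w (y R^3 w & z = w)).

forall x forall y forall z ((xRy & x R^2 z) -> exists w (y R^3 w & z = w))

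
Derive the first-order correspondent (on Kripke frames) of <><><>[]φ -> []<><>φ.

This is a Sahlqvist (Geach-type) schema ◇^3□^1φ → □^1◇^2φ.
Minimal-valuation argument: fix x; take any y with xR^3y and any z with xR^1z. Set V(φ) to the set of worlds R-reachable from y in exactly 1 step. Then □^1φ holds at y, so the antecedent holds at x; validity forces ◇^2φ at z, giving a w with zR^2w and yR^1w.
First-order correspondent: forall x forall y forall z ((x R^3 y & xRz) -> exists w (yRw & z R^2 w)).

forall x forall y forall z ((x R^3 y & xRz) -> exists w (yRw & z R^2 w))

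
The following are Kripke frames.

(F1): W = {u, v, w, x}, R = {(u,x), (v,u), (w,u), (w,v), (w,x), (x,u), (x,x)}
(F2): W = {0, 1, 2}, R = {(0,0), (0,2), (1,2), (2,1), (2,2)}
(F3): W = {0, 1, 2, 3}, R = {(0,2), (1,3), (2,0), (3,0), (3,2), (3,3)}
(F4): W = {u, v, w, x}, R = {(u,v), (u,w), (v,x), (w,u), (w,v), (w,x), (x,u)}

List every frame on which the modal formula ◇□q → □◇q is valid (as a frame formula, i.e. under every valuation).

(F2)

Frame correspondent (Sahlqvist): ∀x ∀y ∀z (Rxy ∧ Rxz → ∃w (Ryw ∧ Rzw)) — i.e. convergence.
(F1): fails — Rwu and Rwv but u and v have no common successor.
(F2): ✓.
(F3): fails — R32 and R30 but 2 and 0 have no common successor.
(F4): fails — Rwu and Rwx but u and x have no common successor.
Valid on: (F2).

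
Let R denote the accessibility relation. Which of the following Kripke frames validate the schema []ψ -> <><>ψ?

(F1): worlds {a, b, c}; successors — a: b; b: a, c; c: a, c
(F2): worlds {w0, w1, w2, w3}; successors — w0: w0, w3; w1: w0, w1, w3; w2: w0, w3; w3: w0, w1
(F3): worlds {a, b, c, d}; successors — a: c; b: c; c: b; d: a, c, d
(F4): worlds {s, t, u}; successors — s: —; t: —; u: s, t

(F2)

This is the axiom for a generalized confluence (Geach) condition; its first-order frame correspondent is forall x exists w (xRw & x R^2 w).
(F1): fails — at a but no w with aRw and aR²w.
(F2): satisfies the condition.
(F3): fails — at a but no w with aRw and aR²w.
(F4): fails — at s but no w with sRw and sR²w.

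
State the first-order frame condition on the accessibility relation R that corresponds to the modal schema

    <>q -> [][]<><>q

This is a Sahlqvist (Geach-type) schema ◇^1□^0q → □^2◇^2q.
First-order correspondent: forall x forall y forall z ((xRy & x R^2 z) -> exists w (y = w & z R^2 w)).

forall x forall y forall z ((xRy & x R^2 z) -> exists w (y = w & z R^2 w))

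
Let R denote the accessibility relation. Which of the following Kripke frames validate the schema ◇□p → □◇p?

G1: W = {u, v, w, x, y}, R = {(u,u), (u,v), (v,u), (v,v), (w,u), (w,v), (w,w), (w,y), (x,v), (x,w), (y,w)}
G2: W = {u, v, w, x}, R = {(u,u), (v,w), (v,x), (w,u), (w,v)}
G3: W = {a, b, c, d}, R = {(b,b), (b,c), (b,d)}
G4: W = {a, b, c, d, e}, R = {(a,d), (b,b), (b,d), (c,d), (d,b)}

Frame correspondent (Sahlqvist): ∀x ∀y ∀z (Rxy ∧ Rxz → ∃w (Ryw ∧ Rzw)) — i.e. convergence.
G1: fails — Rwu and Rwy but u and y have no common successor.
G2: fails — Rvw and Rvx but w and x have no common successor.
G3: fails — Rbd and Rbd but d and d have no common successor.
G4: satisfies the condition.
Valid on: G4.

G4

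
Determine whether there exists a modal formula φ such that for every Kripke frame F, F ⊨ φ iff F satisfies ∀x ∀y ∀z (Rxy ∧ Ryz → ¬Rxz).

Any modally definable frame class is closed under surjective bounded morphisms.
The 3-cycle (worlds 0,1,2 with 0→1→2→0) is intransitive. Mapping every world to a single reflexive point • is a surjective bounded morphism; the reflexive point is not intransitive (R••∧R•• but R••).
So no modal formula (or set of formulas) defines exactly the intransitive frames.

Not definable by any modal formula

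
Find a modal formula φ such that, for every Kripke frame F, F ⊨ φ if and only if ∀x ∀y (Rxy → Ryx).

This is symmetry; the standard corresponding axiom is B: r → □◇r.
Suppose r→□◇r is valid. Take Rxy and set V(r)={x}. Then r at x, so □◇r at x, so ◇r at y, so some z with Ryz has r; z=x, i.e. Ryx.

r → □◇r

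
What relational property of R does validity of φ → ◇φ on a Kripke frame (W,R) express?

reflexivity: ∀x Rxx

This is frame-equivalent to □φ → φ (substitute ¬φ for φ and contrapose).
Suppose □φ→φ is valid. At any x set V(φ)={w : Rxw}. Then □φ holds at x, so φ holds at x, i.e. Rxx.
Conversely, any frame satisfying ∀x Rxx validates the schema.
So the correspondent is reflexivity.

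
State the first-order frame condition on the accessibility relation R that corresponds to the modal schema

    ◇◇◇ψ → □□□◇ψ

∀x ∀y ∀z ((xR³y ∧ xR³z) → ∃w (y = w ∧ zRw))

This is a Sahlqvist (Geach-type) schema ◇^3□^0ψ → □^3◇^1ψ.
First-order correspondent: ∀x ∀y ∀z ((xR³y ∧ xR³z) → ∃w (y = w ∧ zRw)).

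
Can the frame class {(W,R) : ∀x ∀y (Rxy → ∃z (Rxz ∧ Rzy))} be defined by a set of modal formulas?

Yes — defined by □□r → □r

Yes: it is density, defined by the C4 schema □□r → □r.
Suppose □□r→□r is valid. Take Rxy and set V(r)={w : xR²w}. Then □□r at x, so □r at x, so r at y, i.e. ∃z(Rxz∧Rzy).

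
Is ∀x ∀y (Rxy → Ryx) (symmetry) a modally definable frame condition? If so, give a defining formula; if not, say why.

Yes, by p → □◇p

This is a Sahlqvist condition; the B axiom p → □◇p defines it.
Suppose p→□◇p is valid. Take Rxy and set V(p)={x}. Then p at x, so □◇p at x, so ◇p at y, so some z with Ryz has p; z=x, i.e. Ryx.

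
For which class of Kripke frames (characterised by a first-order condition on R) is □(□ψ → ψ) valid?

This schema is the T□ axiom.
Its frame correspondent is shift-reflexivity — ∀x ∀y (Rxy → Ryy).

shift-reflexivity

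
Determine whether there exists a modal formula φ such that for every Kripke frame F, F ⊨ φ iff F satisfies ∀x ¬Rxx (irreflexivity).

No

Any modally definable frame class is closed under surjective bounded morphisms.
The 2-cycle (worlds w0,w1 with w0→w1→w0) is irreflexive, and the map sending every world to a single reflexive point • is a surjective bounded morphism (forth: every edge maps to (•,•); back: every world has a successor). So any modal formula valid on the 2-cycle is also valid on the reflexive point, which is not irreflexive.
Hence irreflexivity is not modally definable.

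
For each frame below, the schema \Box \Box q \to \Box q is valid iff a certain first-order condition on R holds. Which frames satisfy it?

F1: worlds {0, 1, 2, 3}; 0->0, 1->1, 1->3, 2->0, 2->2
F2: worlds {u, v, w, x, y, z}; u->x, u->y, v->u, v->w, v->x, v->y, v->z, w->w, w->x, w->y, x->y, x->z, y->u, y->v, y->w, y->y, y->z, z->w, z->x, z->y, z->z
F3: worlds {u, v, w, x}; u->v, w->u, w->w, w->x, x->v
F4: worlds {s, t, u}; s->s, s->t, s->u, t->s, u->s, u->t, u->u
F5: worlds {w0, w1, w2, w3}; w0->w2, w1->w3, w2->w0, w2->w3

The schema corresponds to density: \forall x \forall y (Rxy \to \exists z (Rxz \wedge Rzy)).
F1: satisfies the condition.
F2: fails — Rux but no t with Rut and Rtx.
F3: fails — Ruv but no z with Ruz and Rzv.
F4: satisfies the condition.
F5: fails — Rw0w2 but no z with Rw0z and Rzw2.
Valid on: F1, F4.

F1, F4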